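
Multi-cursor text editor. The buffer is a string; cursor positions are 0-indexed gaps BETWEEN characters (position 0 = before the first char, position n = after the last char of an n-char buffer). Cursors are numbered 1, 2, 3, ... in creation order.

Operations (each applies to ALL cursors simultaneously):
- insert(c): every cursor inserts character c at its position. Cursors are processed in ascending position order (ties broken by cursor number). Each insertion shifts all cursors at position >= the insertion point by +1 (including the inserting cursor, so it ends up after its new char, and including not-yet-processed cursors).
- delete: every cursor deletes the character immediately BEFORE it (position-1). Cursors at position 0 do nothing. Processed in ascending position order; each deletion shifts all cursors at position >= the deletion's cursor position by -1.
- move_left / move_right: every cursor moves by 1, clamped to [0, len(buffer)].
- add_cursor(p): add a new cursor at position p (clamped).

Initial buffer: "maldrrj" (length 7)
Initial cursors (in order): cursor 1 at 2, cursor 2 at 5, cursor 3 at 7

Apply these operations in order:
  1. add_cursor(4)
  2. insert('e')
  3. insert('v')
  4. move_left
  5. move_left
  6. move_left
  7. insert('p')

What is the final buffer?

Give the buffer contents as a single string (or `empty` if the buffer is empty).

Answer: mpaevlpdevprevrpjev

Derivation:
After op 1 (add_cursor(4)): buffer="maldrrj" (len 7), cursors c1@2 c4@4 c2@5 c3@7, authorship .......
After op 2 (insert('e')): buffer="maeldererje" (len 11), cursors c1@3 c4@6 c2@8 c3@11, authorship ..1..4.2..3
After op 3 (insert('v')): buffer="maevldevrevrjev" (len 15), cursors c1@4 c4@8 c2@11 c3@15, authorship ..11..44.22..33
After op 4 (move_left): buffer="maevldevrevrjev" (len 15), cursors c1@3 c4@7 c2@10 c3@14, authorship ..11..44.22..33
After op 5 (move_left): buffer="maevldevrevrjev" (len 15), cursors c1@2 c4@6 c2@9 c3@13, authorship ..11..44.22..33
After op 6 (move_left): buffer="maevldevrevrjev" (len 15), cursors c1@1 c4@5 c2@8 c3@12, authorship ..11..44.22..33
After op 7 (insert('p')): buffer="mpaevlpdevprevrpjev" (len 19), cursors c1@2 c4@7 c2@11 c3@16, authorship .1.11.4.442.22.3.33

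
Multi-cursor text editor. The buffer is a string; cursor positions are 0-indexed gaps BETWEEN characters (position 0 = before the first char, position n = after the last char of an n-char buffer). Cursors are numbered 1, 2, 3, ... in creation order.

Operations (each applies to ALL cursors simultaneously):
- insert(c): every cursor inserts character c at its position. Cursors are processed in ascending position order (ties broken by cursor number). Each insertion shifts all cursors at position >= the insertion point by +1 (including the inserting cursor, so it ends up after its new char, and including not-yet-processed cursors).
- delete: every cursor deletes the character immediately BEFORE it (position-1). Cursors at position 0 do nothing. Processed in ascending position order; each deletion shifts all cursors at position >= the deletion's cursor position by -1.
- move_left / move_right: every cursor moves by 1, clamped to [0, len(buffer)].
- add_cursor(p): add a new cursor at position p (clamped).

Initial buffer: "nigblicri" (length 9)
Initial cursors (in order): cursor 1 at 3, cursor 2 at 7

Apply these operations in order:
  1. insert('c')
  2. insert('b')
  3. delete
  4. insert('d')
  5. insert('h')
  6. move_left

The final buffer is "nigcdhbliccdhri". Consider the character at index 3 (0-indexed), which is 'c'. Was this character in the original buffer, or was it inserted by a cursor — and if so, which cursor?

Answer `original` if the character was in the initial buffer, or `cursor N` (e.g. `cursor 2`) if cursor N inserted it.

After op 1 (insert('c')): buffer="nigcbliccri" (len 11), cursors c1@4 c2@9, authorship ...1....2..
After op 2 (insert('b')): buffer="nigcbbliccbri" (len 13), cursors c1@5 c2@11, authorship ...11....22..
After op 3 (delete): buffer="nigcbliccri" (len 11), cursors c1@4 c2@9, authorship ...1....2..
After op 4 (insert('d')): buffer="nigcdbliccdri" (len 13), cursors c1@5 c2@11, authorship ...11....22..
After op 5 (insert('h')): buffer="nigcdhbliccdhri" (len 15), cursors c1@6 c2@13, authorship ...111....222..
After op 6 (move_left): buffer="nigcdhbliccdhri" (len 15), cursors c1@5 c2@12, authorship ...111....222..
Authorship (.=original, N=cursor N): . . . 1 1 1 . . . . 2 2 2 . .
Index 3: author = 1

Answer: cursor 1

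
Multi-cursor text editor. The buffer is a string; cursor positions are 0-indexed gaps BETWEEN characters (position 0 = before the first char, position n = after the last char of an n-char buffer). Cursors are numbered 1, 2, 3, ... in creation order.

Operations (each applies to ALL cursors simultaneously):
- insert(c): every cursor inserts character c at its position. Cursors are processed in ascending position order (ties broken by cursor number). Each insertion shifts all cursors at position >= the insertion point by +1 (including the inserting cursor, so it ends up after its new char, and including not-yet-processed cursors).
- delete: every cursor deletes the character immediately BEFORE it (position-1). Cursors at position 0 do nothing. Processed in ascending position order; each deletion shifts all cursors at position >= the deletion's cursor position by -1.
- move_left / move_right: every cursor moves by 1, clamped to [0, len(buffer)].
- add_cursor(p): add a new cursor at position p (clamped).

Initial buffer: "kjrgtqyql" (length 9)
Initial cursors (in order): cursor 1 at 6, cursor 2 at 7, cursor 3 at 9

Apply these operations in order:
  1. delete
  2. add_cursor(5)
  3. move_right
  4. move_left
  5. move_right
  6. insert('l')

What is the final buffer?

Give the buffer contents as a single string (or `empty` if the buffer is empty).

After op 1 (delete): buffer="kjrgtq" (len 6), cursors c1@5 c2@5 c3@6, authorship ......
After op 2 (add_cursor(5)): buffer="kjrgtq" (len 6), cursors c1@5 c2@5 c4@5 c3@6, authorship ......
After op 3 (move_right): buffer="kjrgtq" (len 6), cursors c1@6 c2@6 c3@6 c4@6, authorship ......
After op 4 (move_left): buffer="kjrgtq" (len 6), cursors c1@5 c2@5 c3@5 c4@5, authorship ......
After op 5 (move_right): buffer="kjrgtq" (len 6), cursors c1@6 c2@6 c3@6 c4@6, authorship ......
After op 6 (insert('l')): buffer="kjrgtqllll" (len 10), cursors c1@10 c2@10 c3@10 c4@10, authorship ......1234

Answer: kjrgtqllll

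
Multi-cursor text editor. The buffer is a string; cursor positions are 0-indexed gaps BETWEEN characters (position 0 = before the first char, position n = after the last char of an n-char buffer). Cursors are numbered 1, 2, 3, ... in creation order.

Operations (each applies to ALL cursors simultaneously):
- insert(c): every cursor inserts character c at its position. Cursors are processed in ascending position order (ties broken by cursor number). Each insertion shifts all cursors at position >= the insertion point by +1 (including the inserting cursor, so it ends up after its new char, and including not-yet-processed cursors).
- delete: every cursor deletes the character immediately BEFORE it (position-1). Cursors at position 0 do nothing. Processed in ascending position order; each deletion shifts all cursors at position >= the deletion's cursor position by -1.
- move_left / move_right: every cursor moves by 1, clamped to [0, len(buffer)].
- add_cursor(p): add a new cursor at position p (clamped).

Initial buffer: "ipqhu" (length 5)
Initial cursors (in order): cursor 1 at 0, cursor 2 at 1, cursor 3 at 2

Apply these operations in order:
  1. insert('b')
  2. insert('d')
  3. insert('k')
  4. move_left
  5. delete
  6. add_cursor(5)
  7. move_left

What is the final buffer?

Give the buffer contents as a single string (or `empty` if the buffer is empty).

After op 1 (insert('b')): buffer="bibpbqhu" (len 8), cursors c1@1 c2@3 c3@5, authorship 1.2.3...
After op 2 (insert('d')): buffer="bdibdpbdqhu" (len 11), cursors c1@2 c2@5 c3@8, authorship 11.22.33...
After op 3 (insert('k')): buffer="bdkibdkpbdkqhu" (len 14), cursors c1@3 c2@7 c3@11, authorship 111.222.333...
After op 4 (move_left): buffer="bdkibdkpbdkqhu" (len 14), cursors c1@2 c2@6 c3@10, authorship 111.222.333...
After op 5 (delete): buffer="bkibkpbkqhu" (len 11), cursors c1@1 c2@4 c3@7, authorship 11.22.33...
After op 6 (add_cursor(5)): buffer="bkibkpbkqhu" (len 11), cursors c1@1 c2@4 c4@5 c3@7, authorship 11.22.33...
After op 7 (move_left): buffer="bkibkpbkqhu" (len 11), cursors c1@0 c2@3 c4@4 c3@6, authorship 11.22.33...

Answer: bkibkpbkqhu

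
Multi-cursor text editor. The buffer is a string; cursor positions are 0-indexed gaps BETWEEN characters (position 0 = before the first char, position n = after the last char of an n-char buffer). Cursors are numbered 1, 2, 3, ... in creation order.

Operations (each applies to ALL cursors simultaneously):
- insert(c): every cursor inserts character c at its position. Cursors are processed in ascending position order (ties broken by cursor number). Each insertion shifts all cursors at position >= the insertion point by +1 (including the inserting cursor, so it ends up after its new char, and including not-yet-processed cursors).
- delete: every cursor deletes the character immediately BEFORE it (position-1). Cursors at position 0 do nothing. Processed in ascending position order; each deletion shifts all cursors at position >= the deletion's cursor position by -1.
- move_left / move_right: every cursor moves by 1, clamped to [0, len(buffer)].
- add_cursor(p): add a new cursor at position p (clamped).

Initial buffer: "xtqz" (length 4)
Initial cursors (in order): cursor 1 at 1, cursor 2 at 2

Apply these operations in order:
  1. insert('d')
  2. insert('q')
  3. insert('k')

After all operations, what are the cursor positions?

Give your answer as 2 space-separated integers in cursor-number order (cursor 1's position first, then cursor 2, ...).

Answer: 4 8

Derivation:
After op 1 (insert('d')): buffer="xdtdqz" (len 6), cursors c1@2 c2@4, authorship .1.2..
After op 2 (insert('q')): buffer="xdqtdqqz" (len 8), cursors c1@3 c2@6, authorship .11.22..
After op 3 (insert('k')): buffer="xdqktdqkqz" (len 10), cursors c1@4 c2@8, authorship .111.222..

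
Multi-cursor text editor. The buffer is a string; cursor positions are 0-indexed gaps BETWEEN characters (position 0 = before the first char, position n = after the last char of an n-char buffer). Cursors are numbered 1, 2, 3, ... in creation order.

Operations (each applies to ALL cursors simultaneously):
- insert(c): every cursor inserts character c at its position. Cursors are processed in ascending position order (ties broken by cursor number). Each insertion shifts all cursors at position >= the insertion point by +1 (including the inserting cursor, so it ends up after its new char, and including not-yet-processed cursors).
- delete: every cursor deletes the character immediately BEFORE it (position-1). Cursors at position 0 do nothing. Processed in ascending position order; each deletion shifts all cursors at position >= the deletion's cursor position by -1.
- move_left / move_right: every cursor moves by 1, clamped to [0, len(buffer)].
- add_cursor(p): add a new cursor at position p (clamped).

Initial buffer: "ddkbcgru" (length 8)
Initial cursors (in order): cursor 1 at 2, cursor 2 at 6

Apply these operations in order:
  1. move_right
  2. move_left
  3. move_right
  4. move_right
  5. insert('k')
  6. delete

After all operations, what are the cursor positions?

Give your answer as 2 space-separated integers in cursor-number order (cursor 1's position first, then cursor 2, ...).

Answer: 4 8

Derivation:
After op 1 (move_right): buffer="ddkbcgru" (len 8), cursors c1@3 c2@7, authorship ........
After op 2 (move_left): buffer="ddkbcgru" (len 8), cursors c1@2 c2@6, authorship ........
After op 3 (move_right): buffer="ddkbcgru" (len 8), cursors c1@3 c2@7, authorship ........
After op 4 (move_right): buffer="ddkbcgru" (len 8), cursors c1@4 c2@8, authorship ........
After op 5 (insert('k')): buffer="ddkbkcgruk" (len 10), cursors c1@5 c2@10, authorship ....1....2
After op 6 (delete): buffer="ddkbcgru" (len 8), cursors c1@4 c2@8, authorship ........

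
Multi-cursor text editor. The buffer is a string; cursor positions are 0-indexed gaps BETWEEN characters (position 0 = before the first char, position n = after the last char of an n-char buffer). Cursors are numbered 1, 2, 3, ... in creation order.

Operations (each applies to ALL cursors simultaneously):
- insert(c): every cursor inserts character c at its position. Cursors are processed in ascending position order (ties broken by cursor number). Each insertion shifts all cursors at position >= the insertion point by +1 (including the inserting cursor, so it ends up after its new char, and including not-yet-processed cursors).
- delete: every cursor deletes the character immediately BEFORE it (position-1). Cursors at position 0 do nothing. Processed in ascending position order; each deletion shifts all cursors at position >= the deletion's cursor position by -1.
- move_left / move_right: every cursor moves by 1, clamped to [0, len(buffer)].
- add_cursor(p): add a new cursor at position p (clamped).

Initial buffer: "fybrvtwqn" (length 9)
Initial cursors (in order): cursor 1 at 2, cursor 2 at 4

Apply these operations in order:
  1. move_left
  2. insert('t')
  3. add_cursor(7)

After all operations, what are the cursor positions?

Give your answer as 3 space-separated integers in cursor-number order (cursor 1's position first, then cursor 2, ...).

Answer: 2 5 7

Derivation:
After op 1 (move_left): buffer="fybrvtwqn" (len 9), cursors c1@1 c2@3, authorship .........
After op 2 (insert('t')): buffer="ftybtrvtwqn" (len 11), cursors c1@2 c2@5, authorship .1..2......
After op 3 (add_cursor(7)): buffer="ftybtrvtwqn" (len 11), cursors c1@2 c2@5 c3@7, authorship .1..2......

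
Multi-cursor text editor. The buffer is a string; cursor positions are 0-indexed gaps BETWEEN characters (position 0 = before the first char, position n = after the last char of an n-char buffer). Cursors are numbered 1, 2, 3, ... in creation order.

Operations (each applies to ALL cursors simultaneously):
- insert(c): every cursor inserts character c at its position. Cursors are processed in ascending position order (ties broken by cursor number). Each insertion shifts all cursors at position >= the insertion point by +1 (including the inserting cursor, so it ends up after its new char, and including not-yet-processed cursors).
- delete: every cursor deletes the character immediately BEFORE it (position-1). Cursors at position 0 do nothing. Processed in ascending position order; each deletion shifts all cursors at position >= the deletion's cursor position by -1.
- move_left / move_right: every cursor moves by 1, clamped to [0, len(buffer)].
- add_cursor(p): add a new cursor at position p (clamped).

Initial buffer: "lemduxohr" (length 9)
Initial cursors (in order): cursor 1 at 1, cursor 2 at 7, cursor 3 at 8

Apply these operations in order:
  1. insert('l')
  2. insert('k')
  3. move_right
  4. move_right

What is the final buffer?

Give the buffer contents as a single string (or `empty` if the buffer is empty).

After op 1 (insert('l')): buffer="llemduxolhlr" (len 12), cursors c1@2 c2@9 c3@11, authorship .1......2.3.
After op 2 (insert('k')): buffer="llkemduxolkhlkr" (len 15), cursors c1@3 c2@11 c3@14, authorship .11......22.33.
After op 3 (move_right): buffer="llkemduxolkhlkr" (len 15), cursors c1@4 c2@12 c3@15, authorship .11......22.33.
After op 4 (move_right): buffer="llkemduxolkhlkr" (len 15), cursors c1@5 c2@13 c3@15, authorship .11......22.33.

Answer: llkemduxolkhlkr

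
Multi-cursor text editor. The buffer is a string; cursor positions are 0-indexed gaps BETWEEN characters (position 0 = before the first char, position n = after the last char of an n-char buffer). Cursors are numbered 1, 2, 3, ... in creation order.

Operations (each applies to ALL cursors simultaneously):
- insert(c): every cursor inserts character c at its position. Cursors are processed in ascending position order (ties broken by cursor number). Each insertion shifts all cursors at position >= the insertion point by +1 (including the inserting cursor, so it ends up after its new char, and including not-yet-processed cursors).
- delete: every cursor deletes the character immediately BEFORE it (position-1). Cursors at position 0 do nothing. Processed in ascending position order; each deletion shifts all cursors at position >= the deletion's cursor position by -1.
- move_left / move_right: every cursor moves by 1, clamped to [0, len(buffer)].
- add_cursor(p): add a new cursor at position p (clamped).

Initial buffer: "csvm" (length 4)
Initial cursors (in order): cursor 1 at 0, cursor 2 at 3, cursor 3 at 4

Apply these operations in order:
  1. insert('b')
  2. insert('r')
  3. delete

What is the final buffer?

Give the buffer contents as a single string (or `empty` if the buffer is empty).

After op 1 (insert('b')): buffer="bcsvbmb" (len 7), cursors c1@1 c2@5 c3@7, authorship 1...2.3
After op 2 (insert('r')): buffer="brcsvbrmbr" (len 10), cursors c1@2 c2@7 c3@10, authorship 11...22.33
After op 3 (delete): buffer="bcsvbmb" (len 7), cursors c1@1 c2@5 c3@7, authorship 1...2.3

Answer: bcsvbmb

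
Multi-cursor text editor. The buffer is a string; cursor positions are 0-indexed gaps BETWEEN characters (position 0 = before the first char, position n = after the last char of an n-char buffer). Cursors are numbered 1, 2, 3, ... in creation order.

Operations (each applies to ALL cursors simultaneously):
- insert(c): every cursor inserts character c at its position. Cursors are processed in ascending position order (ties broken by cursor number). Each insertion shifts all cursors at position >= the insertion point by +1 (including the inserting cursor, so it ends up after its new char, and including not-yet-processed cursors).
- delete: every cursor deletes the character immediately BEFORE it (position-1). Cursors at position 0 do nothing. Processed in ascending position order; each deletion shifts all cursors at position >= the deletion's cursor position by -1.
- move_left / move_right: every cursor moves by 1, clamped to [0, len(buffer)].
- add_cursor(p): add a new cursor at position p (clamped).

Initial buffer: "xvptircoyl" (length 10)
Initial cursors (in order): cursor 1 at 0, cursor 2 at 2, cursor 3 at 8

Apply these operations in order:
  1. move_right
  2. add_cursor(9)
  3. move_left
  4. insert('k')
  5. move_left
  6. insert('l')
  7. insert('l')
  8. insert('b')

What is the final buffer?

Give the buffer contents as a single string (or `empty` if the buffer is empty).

Answer: llbkxvllbkptircokllllbbkyl

Derivation:
After op 1 (move_right): buffer="xvptircoyl" (len 10), cursors c1@1 c2@3 c3@9, authorship ..........
After op 2 (add_cursor(9)): buffer="xvptircoyl" (len 10), cursors c1@1 c2@3 c3@9 c4@9, authorship ..........
After op 3 (move_left): buffer="xvptircoyl" (len 10), cursors c1@0 c2@2 c3@8 c4@8, authorship ..........
After op 4 (insert('k')): buffer="kxvkptircokkyl" (len 14), cursors c1@1 c2@4 c3@12 c4@12, authorship 1..2......34..
After op 5 (move_left): buffer="kxvkptircokkyl" (len 14), cursors c1@0 c2@3 c3@11 c4@11, authorship 1..2......34..
After op 6 (insert('l')): buffer="lkxvlkptircokllkyl" (len 18), cursors c1@1 c2@5 c3@15 c4@15, authorship 11..22......3344..
After op 7 (insert('l')): buffer="llkxvllkptircokllllkyl" (len 22), cursors c1@2 c2@7 c3@19 c4@19, authorship 111..222......334344..
After op 8 (insert('b')): buffer="llbkxvllbkptircokllllbbkyl" (len 26), cursors c1@3 c2@9 c3@23 c4@23, authorship 1111..2222......33434344..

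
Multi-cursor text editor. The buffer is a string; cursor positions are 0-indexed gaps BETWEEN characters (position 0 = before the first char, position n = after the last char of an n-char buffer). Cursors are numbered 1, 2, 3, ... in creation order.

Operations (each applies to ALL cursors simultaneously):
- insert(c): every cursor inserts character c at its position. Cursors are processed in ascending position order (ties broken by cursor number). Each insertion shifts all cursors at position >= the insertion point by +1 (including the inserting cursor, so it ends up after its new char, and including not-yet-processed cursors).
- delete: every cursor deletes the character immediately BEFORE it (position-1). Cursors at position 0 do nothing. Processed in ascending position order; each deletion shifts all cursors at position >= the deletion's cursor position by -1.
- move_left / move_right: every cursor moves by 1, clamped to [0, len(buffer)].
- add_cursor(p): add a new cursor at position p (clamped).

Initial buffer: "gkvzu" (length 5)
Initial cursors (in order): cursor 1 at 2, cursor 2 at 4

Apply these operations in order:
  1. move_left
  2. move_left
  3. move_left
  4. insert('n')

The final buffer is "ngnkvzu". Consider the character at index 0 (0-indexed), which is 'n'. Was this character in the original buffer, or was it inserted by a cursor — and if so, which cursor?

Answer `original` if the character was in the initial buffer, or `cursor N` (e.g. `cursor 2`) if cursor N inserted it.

Answer: cursor 1

Derivation:
After op 1 (move_left): buffer="gkvzu" (len 5), cursors c1@1 c2@3, authorship .....
After op 2 (move_left): buffer="gkvzu" (len 5), cursors c1@0 c2@2, authorship .....
After op 3 (move_left): buffer="gkvzu" (len 5), cursors c1@0 c2@1, authorship .....
After op 4 (insert('n')): buffer="ngnkvzu" (len 7), cursors c1@1 c2@3, authorship 1.2....
Authorship (.=original, N=cursor N): 1 . 2 . . . .
Index 0: author = 1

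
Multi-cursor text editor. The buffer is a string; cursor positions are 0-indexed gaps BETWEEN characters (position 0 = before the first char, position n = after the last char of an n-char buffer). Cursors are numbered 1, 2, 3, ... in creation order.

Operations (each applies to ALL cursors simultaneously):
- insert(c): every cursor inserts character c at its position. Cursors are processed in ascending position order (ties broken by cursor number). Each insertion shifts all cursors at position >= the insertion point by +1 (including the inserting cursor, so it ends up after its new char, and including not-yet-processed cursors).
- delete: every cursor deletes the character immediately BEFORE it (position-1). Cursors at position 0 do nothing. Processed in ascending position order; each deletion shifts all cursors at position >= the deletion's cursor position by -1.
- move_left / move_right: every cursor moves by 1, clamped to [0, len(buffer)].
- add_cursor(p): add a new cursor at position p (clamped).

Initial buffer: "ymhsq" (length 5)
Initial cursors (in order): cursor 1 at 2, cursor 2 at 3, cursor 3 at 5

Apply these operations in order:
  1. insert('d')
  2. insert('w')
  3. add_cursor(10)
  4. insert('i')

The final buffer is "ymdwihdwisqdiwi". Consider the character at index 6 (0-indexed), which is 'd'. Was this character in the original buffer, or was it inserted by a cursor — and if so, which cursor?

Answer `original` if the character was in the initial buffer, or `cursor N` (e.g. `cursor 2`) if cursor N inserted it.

After op 1 (insert('d')): buffer="ymdhdsqd" (len 8), cursors c1@3 c2@5 c3@8, authorship ..1.2..3
After op 2 (insert('w')): buffer="ymdwhdwsqdw" (len 11), cursors c1@4 c2@7 c3@11, authorship ..11.22..33
After op 3 (add_cursor(10)): buffer="ymdwhdwsqdw" (len 11), cursors c1@4 c2@7 c4@10 c3@11, authorship ..11.22..33
After op 4 (insert('i')): buffer="ymdwihdwisqdiwi" (len 15), cursors c1@5 c2@9 c4@13 c3@15, authorship ..111.222..3433
Authorship (.=original, N=cursor N): . . 1 1 1 . 2 2 2 . . 3 4 3 3
Index 6: author = 2

Answer: cursor 2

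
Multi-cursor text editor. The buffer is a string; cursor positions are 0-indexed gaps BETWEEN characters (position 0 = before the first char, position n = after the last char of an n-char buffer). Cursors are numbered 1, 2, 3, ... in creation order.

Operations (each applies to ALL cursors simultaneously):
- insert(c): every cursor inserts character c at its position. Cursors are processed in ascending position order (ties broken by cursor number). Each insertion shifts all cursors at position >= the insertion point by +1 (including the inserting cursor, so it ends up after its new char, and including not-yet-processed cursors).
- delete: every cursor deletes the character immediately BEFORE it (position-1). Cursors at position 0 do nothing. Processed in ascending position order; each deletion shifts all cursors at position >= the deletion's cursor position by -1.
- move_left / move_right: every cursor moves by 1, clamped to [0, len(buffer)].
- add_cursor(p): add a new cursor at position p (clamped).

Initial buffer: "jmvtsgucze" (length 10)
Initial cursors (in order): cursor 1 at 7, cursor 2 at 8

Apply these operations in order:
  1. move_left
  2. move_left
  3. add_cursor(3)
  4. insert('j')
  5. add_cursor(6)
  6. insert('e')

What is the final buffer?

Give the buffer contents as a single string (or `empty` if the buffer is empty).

Answer: jmvjetsejegjeucze

Derivation:
After op 1 (move_left): buffer="jmvtsgucze" (len 10), cursors c1@6 c2@7, authorship ..........
After op 2 (move_left): buffer="jmvtsgucze" (len 10), cursors c1@5 c2@6, authorship ..........
After op 3 (add_cursor(3)): buffer="jmvtsgucze" (len 10), cursors c3@3 c1@5 c2@6, authorship ..........
After op 4 (insert('j')): buffer="jmvjtsjgjucze" (len 13), cursors c3@4 c1@7 c2@9, authorship ...3..1.2....
After op 5 (add_cursor(6)): buffer="jmvjtsjgjucze" (len 13), cursors c3@4 c4@6 c1@7 c2@9, authorship ...3..1.2....
After op 6 (insert('e')): buffer="jmvjetsejegjeucze" (len 17), cursors c3@5 c4@8 c1@10 c2@13, authorship ...33..411.22....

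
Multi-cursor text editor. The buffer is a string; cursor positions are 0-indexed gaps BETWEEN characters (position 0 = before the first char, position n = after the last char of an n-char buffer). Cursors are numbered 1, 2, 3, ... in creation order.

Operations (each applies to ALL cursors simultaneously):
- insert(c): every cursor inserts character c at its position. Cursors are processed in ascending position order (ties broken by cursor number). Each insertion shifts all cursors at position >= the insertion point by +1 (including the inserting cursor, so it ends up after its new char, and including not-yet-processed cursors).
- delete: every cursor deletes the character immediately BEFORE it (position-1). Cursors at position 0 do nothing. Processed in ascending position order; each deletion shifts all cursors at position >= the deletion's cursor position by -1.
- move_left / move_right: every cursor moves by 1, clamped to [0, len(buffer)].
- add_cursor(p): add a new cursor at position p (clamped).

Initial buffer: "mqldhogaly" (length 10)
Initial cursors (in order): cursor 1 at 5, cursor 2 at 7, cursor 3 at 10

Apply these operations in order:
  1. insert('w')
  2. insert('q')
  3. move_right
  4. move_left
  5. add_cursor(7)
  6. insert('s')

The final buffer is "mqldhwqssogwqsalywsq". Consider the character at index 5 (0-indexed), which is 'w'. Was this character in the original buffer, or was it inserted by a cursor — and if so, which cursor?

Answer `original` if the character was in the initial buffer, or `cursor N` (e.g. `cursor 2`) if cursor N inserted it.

Answer: cursor 1

Derivation:
After op 1 (insert('w')): buffer="mqldhwogwalyw" (len 13), cursors c1@6 c2@9 c3@13, authorship .....1..2...3
After op 2 (insert('q')): buffer="mqldhwqogwqalywq" (len 16), cursors c1@7 c2@11 c3@16, authorship .....11..22...33
After op 3 (move_right): buffer="mqldhwqogwqalywq" (len 16), cursors c1@8 c2@12 c3@16, authorship .....11..22...33
After op 4 (move_left): buffer="mqldhwqogwqalywq" (len 16), cursors c1@7 c2@11 c3@15, authorship .....11..22...33
After op 5 (add_cursor(7)): buffer="mqldhwqogwqalywq" (len 16), cursors c1@7 c4@7 c2@11 c3@15, authorship .....11..22...33
After op 6 (insert('s')): buffer="mqldhwqssogwqsalywsq" (len 20), cursors c1@9 c4@9 c2@14 c3@19, authorship .....1114..222...333
Authorship (.=original, N=cursor N): . . . . . 1 1 1 4 . . 2 2 2 . . . 3 3 3
Index 5: author = 1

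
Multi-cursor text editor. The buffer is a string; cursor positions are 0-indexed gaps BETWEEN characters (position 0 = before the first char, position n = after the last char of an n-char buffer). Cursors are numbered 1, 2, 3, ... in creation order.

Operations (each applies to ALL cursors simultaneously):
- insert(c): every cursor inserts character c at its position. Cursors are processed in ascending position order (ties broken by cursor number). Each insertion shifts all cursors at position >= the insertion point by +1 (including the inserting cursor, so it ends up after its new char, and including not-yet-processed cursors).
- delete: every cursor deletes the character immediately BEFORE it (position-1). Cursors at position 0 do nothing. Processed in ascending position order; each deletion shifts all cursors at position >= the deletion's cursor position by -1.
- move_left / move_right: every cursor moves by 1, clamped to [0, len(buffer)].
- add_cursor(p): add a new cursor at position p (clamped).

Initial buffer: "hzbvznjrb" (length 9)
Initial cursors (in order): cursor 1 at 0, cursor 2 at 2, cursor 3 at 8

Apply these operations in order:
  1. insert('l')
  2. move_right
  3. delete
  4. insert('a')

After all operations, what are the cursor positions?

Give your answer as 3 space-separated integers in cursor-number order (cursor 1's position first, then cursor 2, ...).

Answer: 2 5 12

Derivation:
After op 1 (insert('l')): buffer="lhzlbvznjrlb" (len 12), cursors c1@1 c2@4 c3@11, authorship 1..2......3.
After op 2 (move_right): buffer="lhzlbvznjrlb" (len 12), cursors c1@2 c2@5 c3@12, authorship 1..2......3.
After op 3 (delete): buffer="lzlvznjrl" (len 9), cursors c1@1 c2@3 c3@9, authorship 1.2.....3
After op 4 (insert('a')): buffer="lazlavznjrla" (len 12), cursors c1@2 c2@5 c3@12, authorship 11.22.....33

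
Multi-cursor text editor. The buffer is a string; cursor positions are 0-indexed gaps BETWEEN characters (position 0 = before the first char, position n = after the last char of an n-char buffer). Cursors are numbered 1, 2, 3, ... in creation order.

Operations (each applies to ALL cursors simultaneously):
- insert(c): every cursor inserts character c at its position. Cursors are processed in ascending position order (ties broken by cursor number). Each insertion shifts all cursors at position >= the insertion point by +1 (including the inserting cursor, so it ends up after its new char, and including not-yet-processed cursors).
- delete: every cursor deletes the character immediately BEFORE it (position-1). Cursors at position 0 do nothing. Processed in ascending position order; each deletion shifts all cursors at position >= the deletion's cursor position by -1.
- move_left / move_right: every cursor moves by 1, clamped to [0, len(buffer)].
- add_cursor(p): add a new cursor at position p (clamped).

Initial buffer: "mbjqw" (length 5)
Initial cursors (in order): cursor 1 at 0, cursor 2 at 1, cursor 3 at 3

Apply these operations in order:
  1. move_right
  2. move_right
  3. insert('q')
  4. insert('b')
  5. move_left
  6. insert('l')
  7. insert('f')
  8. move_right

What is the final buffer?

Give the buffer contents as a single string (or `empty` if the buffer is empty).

Answer: mbqlfbjqlfbqwqlfb

Derivation:
After op 1 (move_right): buffer="mbjqw" (len 5), cursors c1@1 c2@2 c3@4, authorship .....
After op 2 (move_right): buffer="mbjqw" (len 5), cursors c1@2 c2@3 c3@5, authorship .....
After op 3 (insert('q')): buffer="mbqjqqwq" (len 8), cursors c1@3 c2@5 c3@8, authorship ..1.2..3
After op 4 (insert('b')): buffer="mbqbjqbqwqb" (len 11), cursors c1@4 c2@7 c3@11, authorship ..11.22..33
After op 5 (move_left): buffer="mbqbjqbqwqb" (len 11), cursors c1@3 c2@6 c3@10, authorship ..11.22..33
After op 6 (insert('l')): buffer="mbqlbjqlbqwqlb" (len 14), cursors c1@4 c2@8 c3@13, authorship ..111.222..333
After op 7 (insert('f')): buffer="mbqlfbjqlfbqwqlfb" (len 17), cursors c1@5 c2@10 c3@16, authorship ..1111.2222..3333
After op 8 (move_right): buffer="mbqlfbjqlfbqwqlfb" (len 17), cursors c1@6 c2@11 c3@17, authorship ..1111.2222..3333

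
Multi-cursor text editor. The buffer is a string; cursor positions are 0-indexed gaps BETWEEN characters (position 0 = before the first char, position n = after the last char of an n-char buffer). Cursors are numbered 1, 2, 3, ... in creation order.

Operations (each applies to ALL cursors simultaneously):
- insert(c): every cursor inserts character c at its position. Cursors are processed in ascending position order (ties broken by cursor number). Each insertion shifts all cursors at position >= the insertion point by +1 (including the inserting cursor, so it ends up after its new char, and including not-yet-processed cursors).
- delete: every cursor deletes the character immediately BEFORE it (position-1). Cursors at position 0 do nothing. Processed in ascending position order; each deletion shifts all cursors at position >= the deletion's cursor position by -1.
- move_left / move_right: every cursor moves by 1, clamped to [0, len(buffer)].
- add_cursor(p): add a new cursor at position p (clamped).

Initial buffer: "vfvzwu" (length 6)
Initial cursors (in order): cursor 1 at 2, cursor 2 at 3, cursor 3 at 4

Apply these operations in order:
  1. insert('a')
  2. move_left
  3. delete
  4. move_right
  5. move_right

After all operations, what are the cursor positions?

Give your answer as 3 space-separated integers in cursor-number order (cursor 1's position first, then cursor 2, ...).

After op 1 (insert('a')): buffer="vfavazawu" (len 9), cursors c1@3 c2@5 c3@7, authorship ..1.2.3..
After op 2 (move_left): buffer="vfavazawu" (len 9), cursors c1@2 c2@4 c3@6, authorship ..1.2.3..
After op 3 (delete): buffer="vaaawu" (len 6), cursors c1@1 c2@2 c3@3, authorship .123..
After op 4 (move_right): buffer="vaaawu" (len 6), cursors c1@2 c2@3 c3@4, authorship .123..
After op 5 (move_right): buffer="vaaawu" (len 6), cursors c1@3 c2@4 c3@5, authorship .123..

Answer: 3 4 5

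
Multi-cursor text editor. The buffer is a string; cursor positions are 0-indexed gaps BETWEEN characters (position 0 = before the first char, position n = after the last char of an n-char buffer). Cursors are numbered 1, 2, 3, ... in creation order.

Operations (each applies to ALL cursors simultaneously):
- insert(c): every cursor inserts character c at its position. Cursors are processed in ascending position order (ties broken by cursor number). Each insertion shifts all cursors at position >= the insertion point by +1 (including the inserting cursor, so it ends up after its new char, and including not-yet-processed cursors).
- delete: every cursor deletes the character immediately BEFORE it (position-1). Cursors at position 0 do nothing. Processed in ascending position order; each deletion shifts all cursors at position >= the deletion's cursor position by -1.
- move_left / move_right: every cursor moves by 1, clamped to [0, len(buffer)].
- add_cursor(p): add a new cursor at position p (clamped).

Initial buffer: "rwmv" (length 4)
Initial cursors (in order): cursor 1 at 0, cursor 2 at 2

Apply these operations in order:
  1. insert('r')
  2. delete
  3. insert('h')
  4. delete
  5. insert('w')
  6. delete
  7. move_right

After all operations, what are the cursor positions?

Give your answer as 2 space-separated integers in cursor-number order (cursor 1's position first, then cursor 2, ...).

Answer: 1 3

Derivation:
After op 1 (insert('r')): buffer="rrwrmv" (len 6), cursors c1@1 c2@4, authorship 1..2..
After op 2 (delete): buffer="rwmv" (len 4), cursors c1@0 c2@2, authorship ....
After op 3 (insert('h')): buffer="hrwhmv" (len 6), cursors c1@1 c2@4, authorship 1..2..
After op 4 (delete): buffer="rwmv" (len 4), cursors c1@0 c2@2, authorship ....
After op 5 (insert('w')): buffer="wrwwmv" (len 6), cursors c1@1 c2@4, authorship 1..2..
After op 6 (delete): buffer="rwmv" (len 4), cursors c1@0 c2@2, authorship ....
After op 7 (move_right): buffer="rwmv" (len 4), cursors c1@1 c2@3, authorship ....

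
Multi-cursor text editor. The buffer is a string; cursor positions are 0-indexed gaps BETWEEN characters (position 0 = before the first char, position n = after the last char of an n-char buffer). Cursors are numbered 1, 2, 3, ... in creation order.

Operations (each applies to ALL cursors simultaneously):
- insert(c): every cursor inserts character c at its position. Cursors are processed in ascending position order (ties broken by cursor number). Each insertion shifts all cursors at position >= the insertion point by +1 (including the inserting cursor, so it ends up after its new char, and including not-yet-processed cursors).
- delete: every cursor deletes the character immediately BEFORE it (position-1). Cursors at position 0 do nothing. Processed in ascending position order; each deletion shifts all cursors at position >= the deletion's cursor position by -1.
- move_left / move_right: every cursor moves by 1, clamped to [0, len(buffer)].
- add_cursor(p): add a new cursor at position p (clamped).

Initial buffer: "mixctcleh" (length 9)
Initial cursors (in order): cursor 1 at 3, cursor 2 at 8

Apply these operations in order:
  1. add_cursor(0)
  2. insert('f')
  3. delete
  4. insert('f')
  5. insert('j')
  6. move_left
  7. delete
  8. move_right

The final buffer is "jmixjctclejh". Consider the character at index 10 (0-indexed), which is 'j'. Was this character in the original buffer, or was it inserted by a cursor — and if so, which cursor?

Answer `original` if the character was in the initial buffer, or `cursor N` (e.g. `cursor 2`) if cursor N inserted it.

After op 1 (add_cursor(0)): buffer="mixctcleh" (len 9), cursors c3@0 c1@3 c2@8, authorship .........
After op 2 (insert('f')): buffer="fmixfctclefh" (len 12), cursors c3@1 c1@5 c2@11, authorship 3...1.....2.
After op 3 (delete): buffer="mixctcleh" (len 9), cursors c3@0 c1@3 c2@8, authorship .........
After op 4 (insert('f')): buffer="fmixfctclefh" (len 12), cursors c3@1 c1@5 c2@11, authorship 3...1.....2.
After op 5 (insert('j')): buffer="fjmixfjctclefjh" (len 15), cursors c3@2 c1@7 c2@14, authorship 33...11.....22.
After op 6 (move_left): buffer="fjmixfjctclefjh" (len 15), cursors c3@1 c1@6 c2@13, authorship 33...11.....22.
After op 7 (delete): buffer="jmixjctclejh" (len 12), cursors c3@0 c1@4 c2@10, authorship 3...1.....2.
After op 8 (move_right): buffer="jmixjctclejh" (len 12), cursors c3@1 c1@5 c2@11, authorship 3...1.....2.
Authorship (.=original, N=cursor N): 3 . . . 1 . . . . . 2 .
Index 10: author = 2

Answer: cursor 2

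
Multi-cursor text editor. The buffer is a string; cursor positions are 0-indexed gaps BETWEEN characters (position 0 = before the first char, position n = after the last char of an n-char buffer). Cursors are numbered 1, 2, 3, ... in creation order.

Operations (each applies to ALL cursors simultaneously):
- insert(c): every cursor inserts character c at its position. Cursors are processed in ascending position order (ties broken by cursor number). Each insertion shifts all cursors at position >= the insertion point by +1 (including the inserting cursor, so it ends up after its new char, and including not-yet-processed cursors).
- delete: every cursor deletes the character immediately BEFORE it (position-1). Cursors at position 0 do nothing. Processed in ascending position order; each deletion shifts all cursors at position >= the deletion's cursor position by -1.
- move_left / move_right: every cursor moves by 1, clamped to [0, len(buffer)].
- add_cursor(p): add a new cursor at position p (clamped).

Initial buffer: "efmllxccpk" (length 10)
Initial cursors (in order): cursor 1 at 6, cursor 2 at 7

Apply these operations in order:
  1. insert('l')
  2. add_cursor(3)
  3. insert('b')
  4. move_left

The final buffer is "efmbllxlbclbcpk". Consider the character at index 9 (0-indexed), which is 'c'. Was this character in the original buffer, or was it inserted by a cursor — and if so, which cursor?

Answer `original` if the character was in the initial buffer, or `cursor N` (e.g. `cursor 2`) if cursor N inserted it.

Answer: original

Derivation:
After op 1 (insert('l')): buffer="efmllxlclcpk" (len 12), cursors c1@7 c2@9, authorship ......1.2...
After op 2 (add_cursor(3)): buffer="efmllxlclcpk" (len 12), cursors c3@3 c1@7 c2@9, authorship ......1.2...
After op 3 (insert('b')): buffer="efmbllxlbclbcpk" (len 15), cursors c3@4 c1@9 c2@12, authorship ...3...11.22...
After op 4 (move_left): buffer="efmbllxlbclbcpk" (len 15), cursors c3@3 c1@8 c2@11, authorship ...3...11.22...
Authorship (.=original, N=cursor N): . . . 3 . . . 1 1 . 2 2 . . .
Index 9: author = original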